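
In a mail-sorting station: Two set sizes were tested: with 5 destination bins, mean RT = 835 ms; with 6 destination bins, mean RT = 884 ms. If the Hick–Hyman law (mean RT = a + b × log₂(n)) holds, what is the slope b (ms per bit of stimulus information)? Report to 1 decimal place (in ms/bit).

186.3 ms/bit

Slope: b = (884 − 835) / (log₂ 6 − log₂ 5) = 49/0.2630 = 186.287 ms/bit.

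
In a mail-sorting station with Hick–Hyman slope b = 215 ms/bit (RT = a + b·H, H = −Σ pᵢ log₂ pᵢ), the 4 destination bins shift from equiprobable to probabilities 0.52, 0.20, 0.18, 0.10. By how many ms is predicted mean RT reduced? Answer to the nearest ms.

Equiprobable entropy H₀ = log₂ 4 = 2.0000 bits.
Skewed entropy H = −Σ pᵢ log₂ pᵢ = 1.7325 bits.
ΔRT = b·(H₀ − H) = 215 × 0.2675 = 57.52 ms.

58 ms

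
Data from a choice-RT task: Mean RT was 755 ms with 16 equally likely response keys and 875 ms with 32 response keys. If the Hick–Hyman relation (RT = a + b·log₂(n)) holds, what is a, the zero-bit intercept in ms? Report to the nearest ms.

The slope on a log₂ axis is (875 − 755) / (5 − 4) = 120 ms/bit.
Intercept: a = 755 − 120·log₂(16) = 275.000 ms.

275 ms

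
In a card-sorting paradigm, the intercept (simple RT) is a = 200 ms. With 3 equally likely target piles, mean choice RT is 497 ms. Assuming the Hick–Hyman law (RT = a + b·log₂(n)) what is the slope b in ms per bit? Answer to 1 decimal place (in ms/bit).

187.4 ms/bit

log₂(3) = 1.5850 bits.
b = (RT − a)/log₂ n = (497 − 200) / 1.5850 = 187.386 ms/bit.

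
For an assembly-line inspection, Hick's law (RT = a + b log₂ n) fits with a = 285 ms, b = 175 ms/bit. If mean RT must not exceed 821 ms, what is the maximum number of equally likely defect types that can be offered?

8

175·log₂ n ≤ 821 − 285 = 536, giving log₂ n ≤ 3.0629 and n ≤ 8.356. The largest whole number is 8.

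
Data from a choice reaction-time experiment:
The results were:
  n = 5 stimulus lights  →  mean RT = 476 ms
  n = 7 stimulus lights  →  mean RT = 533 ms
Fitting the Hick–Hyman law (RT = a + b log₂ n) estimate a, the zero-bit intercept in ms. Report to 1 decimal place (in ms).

203.4 ms

b = (RT₂ − RT₁)/(log₂ n₂ − log₂ n₁) = (533 − 476)/(2.8074 − 2.3219) = 117.422 ms/bit.
a = RT₁ − b·log₂ n₁ = 476 − 117.422 × 2.3219 = 203.354 ms.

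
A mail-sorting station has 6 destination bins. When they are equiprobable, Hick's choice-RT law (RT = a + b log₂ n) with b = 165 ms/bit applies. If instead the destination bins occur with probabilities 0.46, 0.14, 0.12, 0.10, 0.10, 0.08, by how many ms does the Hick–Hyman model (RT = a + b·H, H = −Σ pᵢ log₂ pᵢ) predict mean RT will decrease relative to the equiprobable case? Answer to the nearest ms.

Equiprobable entropy H₀ = log₂ 6 = 2.5850 bits.
Skewed entropy H = −Σ pᵢ log₂ pᵢ = 2.2354 bits.
ΔRT = b·(H₀ − H) = 165 × 0.3496 = 57.68 ms.

58 ms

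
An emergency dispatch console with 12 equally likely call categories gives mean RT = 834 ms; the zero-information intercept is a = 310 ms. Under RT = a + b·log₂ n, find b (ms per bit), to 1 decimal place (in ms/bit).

log₂(12) = 3.5850 bits.
b = (RT − a)/log₂ n = (834 − 310) / 3.5850 = 146.166 ms/bit.

146.2 ms/bit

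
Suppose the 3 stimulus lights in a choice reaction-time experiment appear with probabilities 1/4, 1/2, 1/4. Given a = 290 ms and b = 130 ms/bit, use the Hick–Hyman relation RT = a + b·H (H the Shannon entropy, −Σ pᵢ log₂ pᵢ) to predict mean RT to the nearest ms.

485 ms

Each term −pᵢ log₂ pᵢ: 0.25·2 + 0.5·1 + 0.25·2; summed, H = 1.500 bits.
Mean RT = a + bH = 290 + 130·1.500 = 485.00 ms.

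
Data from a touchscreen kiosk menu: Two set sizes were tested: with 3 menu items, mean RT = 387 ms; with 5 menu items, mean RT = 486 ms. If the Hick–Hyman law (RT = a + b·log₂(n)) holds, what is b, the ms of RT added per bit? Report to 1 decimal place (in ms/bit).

b = (RT₂ − RT₁)/(log₂ n₂ − log₂ n₁) = (486 − 387)/(2.3219 − 1.5850) = 134.335 ms/bit.

134.3 ms/bit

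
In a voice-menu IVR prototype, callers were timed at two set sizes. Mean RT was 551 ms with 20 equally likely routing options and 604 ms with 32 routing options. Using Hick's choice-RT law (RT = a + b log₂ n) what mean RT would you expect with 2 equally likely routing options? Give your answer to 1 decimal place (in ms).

291.3 ms

Fit slope and intercept:
  b = (604 − 551) / (log₂ 32 − log₂ 20) = 53 / (5 − 4.3219) = 78.163 ms/bit
  a = 551 − 78.163 × 4.3219 = 213.186 ms
Then RT(2) = 213.186 + 78.163 × log₂ 2 = 213.186 + 78.163 × 1 ≈ 291.349 ms.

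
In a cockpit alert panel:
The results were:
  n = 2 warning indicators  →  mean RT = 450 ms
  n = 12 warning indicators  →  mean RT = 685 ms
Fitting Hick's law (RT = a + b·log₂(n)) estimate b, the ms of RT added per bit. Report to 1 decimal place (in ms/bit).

b = (RT₂ − RT₁)/(log₂ n₂ − log₂ n₁) = (685 − 450)/(3.5850 − 1) = 90.910 ms/bit.

90.9 ms/bit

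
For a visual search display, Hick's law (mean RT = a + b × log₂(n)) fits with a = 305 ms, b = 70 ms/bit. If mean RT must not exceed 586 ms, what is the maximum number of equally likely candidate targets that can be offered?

Set 305 + 70·log₂ n ≤ 586 → log₂ n ≤ (586 − 305)/70 = 4.0143.
So n ≤ 2^4.0143 = 16.159; the largest integer n is 16.

16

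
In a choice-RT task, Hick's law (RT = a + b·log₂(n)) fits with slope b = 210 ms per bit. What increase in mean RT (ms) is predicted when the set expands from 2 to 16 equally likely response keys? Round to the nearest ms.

ΔRT = (a + b log₂ n₂) − (a + b log₂ n₁) = b·(log₂ n₂ − log₂ n₁).
log₂(16) − log₂(2) = log₂(16/2) = log₂(8) = 3.
ΔRT = 210 × 3.0000 = 630.000 ms.

630 ms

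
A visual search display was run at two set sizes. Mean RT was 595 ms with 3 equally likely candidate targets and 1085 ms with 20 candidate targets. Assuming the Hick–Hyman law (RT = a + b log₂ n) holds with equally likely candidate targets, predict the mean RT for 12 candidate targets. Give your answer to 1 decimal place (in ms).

953.1 ms

Fit slope and intercept:
  b = (1085 − 595) / (log₂ 20 − log₂ 3) = 490 / (4.3219 − 1.5850) = 179.030 ms/bit
  a = 595 − 179.030 × 1.5850 = 311.244 ms
Then RT(12) = 311.244 + 179.030 × log₂ 12 = 311.244 + 179.030 × 3.5850 ≈ 953.061 ms.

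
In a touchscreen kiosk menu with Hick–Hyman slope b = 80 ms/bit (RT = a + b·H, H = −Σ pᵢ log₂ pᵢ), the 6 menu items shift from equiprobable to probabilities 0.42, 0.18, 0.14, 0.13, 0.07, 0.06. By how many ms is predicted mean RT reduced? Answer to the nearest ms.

26 ms

The RT saving is b·ΔH. Equiprobable H₀ = log₂(6) = 2.5850 bits; with the given probabilities H = 2.2628 bits.
b·(H₀ − H) = 80 × (2.5850 − 2.2628) = 25.77 ms.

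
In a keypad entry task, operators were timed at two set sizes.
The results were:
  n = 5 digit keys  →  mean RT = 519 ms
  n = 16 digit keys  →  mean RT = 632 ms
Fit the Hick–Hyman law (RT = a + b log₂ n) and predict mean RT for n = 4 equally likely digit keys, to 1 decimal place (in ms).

Fit slope and intercept:
  b = (632 − 519) / (log₂ 16 − log₂ 5) = 113 / (4 − 2.3219) = 67.339 ms/bit
  a = 519 − 67.339 × 2.3219 = 362.643 ms
Then RT(4) = 362.643 + 67.339 × log₂ 4 = 362.643 + 67.339 × 2 ≈ 497.322 ms.

497.3 ms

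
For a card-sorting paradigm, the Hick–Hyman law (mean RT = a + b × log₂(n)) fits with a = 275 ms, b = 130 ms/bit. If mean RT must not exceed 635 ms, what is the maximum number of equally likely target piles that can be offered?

Set 275 + 130·log₂ n ≤ 635 → log₂ n ≤ (635 − 275)/130 = 2.7692.
So n ≤ 2^2.7692 = 6.817; the largest integer n is 6.

6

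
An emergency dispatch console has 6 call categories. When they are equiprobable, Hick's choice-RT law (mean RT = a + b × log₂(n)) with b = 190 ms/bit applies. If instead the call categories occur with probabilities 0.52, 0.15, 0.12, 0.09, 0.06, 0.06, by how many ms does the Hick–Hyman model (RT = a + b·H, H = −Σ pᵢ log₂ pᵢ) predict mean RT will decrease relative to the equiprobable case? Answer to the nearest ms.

Equiprobable entropy H₀ = log₂ 6 = 2.5850 bits.
Skewed entropy H = −Σ pᵢ log₂ pᵢ = 2.0679 bits.
ΔRT = b·(H₀ − H) = 190 × 0.5171 = 98.24 ms.

98 ms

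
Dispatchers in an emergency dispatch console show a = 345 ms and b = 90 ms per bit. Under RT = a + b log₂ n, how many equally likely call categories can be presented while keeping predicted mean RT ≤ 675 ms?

Set 345 + 90·log₂ n ≤ 675 → log₂ n ≤ (675 − 345)/90 = 3.6667.
So n ≤ 2^3.6667 = 12.699; the largest integer n is 12.

12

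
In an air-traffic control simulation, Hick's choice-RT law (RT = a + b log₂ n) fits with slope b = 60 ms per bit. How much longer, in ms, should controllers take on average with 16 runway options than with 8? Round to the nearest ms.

The intercept a cancels: ΔRT = b·(log₂ n₂ − log₂ n₁) = b·log₂(n₂/n₁).
log₂(16) − log₂(8) = log₂(16/8) = log₂(2) = 1.
ΔRT = 60 × 1.0000 = 60.000 ms.

60 ms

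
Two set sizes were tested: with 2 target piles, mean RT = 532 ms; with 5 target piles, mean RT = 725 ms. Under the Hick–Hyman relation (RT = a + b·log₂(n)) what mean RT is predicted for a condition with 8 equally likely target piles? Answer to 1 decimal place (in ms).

With log₂ n on the abscissa the relation is linear; from the two conditions:
  b = (725 − 532) / (log₂ 5 − log₂ 2) = 193 / (2.3219 − 1) = 145.999 ms/bit
  a = 532 − 145.999 × 1 = 386.001 ms
Then RT(8) = 386.001 + 145.999 × log₂ 8 = 386.001 + 145.999 × 3 ≈ 823.998 ms.

824.0 ms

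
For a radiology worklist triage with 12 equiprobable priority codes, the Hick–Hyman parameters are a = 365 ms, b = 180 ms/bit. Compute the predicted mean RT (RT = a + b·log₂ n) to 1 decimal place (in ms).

log₂(12) = 3.5850 bits, so RT = 365 + 180 × 3.5850 ≈ 1010.293 ms.

1010.3 ms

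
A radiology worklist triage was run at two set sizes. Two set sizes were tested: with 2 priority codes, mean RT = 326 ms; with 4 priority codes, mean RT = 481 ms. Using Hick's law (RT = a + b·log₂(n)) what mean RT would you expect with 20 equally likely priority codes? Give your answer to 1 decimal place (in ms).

840.9 ms

RT is linear in log₂ n, so two points fix the line:
  b = (481 − 326) / (log₂ 4 − log₂ 2) = 155 / (2 − 1) = 155.000 ms/bit
  a = 326 − 155.000 × 1 = 171.000 ms
Then RT(20) = 171.000 + 155.000 × log₂ 20 = 171.000 + 155.000 × 4.3219 ≈ 840.899 ms.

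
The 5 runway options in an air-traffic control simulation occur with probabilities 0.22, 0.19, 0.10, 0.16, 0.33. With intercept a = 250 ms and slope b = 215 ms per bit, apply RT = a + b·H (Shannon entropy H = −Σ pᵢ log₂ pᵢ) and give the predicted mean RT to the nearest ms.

Entropy contributions −pᵢ log₂ pᵢ: 0.4806, 0.4552, 0.3322, 0.4230, 0.5278; sum H = 2.2188 bits.
RT = a + bH = 250 + 215·2.2188 = 727.05 ms.

727 ms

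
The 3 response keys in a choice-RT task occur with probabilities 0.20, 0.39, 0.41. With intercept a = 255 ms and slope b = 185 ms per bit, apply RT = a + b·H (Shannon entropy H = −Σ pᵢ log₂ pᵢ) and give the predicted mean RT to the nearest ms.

H = 0.20·log₂(1/0.20) + 0.39·log₂(1/0.39) + 0.41·log₂(1/0.41) = 1.5216 bits.
RT = 255 + 185 × 1.5216 = 536.49 ms.

536 ms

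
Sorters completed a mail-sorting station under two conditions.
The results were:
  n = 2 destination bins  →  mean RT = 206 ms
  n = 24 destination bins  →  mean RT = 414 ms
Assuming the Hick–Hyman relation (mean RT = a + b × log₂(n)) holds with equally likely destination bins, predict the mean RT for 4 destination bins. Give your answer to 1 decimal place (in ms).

With log₂ n on the abscissa the relation is linear; from the two conditions:
  b = (414 − 206) / (log₂ 24 − log₂ 2) = 208 / (4.5850 − 1) = 58.020 ms/bit
  a = 206 − 58.020 × 1 = 147.980 ms
Then RT(4) = 147.980 + 58.020 × log₂ 4 = 147.980 + 58.020 × 2 ≈ 264.020 ms.

264.0 ms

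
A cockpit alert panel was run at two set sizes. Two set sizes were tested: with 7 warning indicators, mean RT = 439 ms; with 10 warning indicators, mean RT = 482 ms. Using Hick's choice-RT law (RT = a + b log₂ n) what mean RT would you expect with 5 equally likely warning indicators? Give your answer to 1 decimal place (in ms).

398.4 ms

Solve the two-equation system in a and b:
  b = (482 − 439) / (log₂ 10 − log₂ 7) = 43 / (3.3219 − 2.8074) = 83.564 ms/bit
  a = 439 − 83.564 × 2.8074 = 204.405 ms
Then RT(5) = 204.405 + 83.564 × log₂ 5 = 204.405 + 83.564 × 2.3219 ≈ 398.436 ms.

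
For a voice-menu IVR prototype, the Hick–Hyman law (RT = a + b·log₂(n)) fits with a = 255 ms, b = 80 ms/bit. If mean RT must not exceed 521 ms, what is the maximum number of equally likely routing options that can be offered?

10

Set 255 + 80·log₂ n ≤ 521 → log₂ n ≤ (521 − 255)/80 = 3.3250.
So n ≤ 2^3.3250 = 10.021; the largest integer n is 10.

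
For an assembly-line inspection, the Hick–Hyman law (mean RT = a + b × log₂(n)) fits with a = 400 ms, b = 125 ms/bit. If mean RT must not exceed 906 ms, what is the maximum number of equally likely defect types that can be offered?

16

Set 400 + 125·log₂ n ≤ 906 → log₂ n ≤ (906 − 400)/125 = 4.0480.
So n ≤ 2^4.0480 = 16.541; the largest integer n is 16.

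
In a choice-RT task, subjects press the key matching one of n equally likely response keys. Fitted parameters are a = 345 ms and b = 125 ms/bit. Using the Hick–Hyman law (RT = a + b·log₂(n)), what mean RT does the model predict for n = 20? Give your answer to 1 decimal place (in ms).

885.2 ms

log₂(20) = 4.3219 bits, so RT = 345 + 125 × 4.3219 ≈ 885.241 ms.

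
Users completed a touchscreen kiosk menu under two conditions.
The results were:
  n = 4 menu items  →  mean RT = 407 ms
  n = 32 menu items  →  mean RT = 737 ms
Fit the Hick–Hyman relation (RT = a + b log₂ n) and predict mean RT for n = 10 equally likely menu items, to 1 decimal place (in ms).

552.4 ms

RT is linear in log₂ n, so two points fix the line:
  b = (737 − 407) / (log₂ 32 − log₂ 4) = 330 / (5 − 2) = 110.000 ms/bit
  a = 407 − 110.000 × 2 = 187.000 ms
Then RT(10) = 187.000 + 110.000 × log₂ 10 = 187.000 + 110.000 × 3.3219 ≈ 552.412 ms.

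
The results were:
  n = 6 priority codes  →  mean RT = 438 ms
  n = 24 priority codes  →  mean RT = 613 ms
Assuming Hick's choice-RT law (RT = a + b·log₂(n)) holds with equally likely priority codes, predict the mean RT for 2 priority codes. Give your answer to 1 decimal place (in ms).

Fit slope and intercept:
  b = (613 − 438) / (log₂ 24 − log₂ 6) = 175 / (4.5850 − 2.5850) = 87.500 ms/bit
  a = 438 − 87.500 × 2.5850 = 211.816 ms
Then RT(2) = 211.816 + 87.500 × log₂ 2 = 211.816 + 87.500 × 1 ≈ 299.316 ms.

299.3 ms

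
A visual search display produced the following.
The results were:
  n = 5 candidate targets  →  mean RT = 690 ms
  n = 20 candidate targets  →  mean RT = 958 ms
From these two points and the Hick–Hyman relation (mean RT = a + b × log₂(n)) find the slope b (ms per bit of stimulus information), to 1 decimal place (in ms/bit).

134.0 ms/bit

The slope on a log₂ axis is (958 − 690) / (4.3219 − 2.3219) = 134.000 ms/bit.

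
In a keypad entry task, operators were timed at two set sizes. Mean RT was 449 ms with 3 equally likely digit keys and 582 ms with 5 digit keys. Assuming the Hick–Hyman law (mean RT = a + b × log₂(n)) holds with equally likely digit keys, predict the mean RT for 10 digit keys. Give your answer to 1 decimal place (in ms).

RT is linear in log₂ n, so two points fix the line:
  b = (582 − 449) / (log₂ 5 − log₂ 3) = 133 / (2.3219 − 1.5850) = 180.470 ms/bit
  a = 449 − 180.470 × 1.5850 = 162.962 ms
Then RT(10) = 162.962 + 180.470 × log₂ 10 = 162.962 + 180.470 × 3.3219 ≈ 762.470 ms.

762.5 ms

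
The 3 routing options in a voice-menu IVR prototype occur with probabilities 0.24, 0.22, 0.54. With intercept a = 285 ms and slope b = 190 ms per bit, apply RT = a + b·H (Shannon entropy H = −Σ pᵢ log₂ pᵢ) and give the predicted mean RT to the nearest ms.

561 ms

H = 0.24·log₂(1/0.24) + 0.22·log₂(1/0.22) + 0.54·log₂(1/0.54) = 1.4548 bits.
RT = 285 + 190 × 1.4548 = 561.40 ms.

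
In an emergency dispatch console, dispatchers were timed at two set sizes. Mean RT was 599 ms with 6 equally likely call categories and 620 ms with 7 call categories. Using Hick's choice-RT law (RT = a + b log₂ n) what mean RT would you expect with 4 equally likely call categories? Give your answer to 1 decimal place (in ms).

543.8 ms

With log₂ n on the abscissa the relation is linear; from the two conditions:
  b = (620 − 599) / (log₂ 7 − log₂ 6) = 21 / (2.8074 − 2.5850) = 94.428 ms/bit
  a = 599 − 94.428 × 2.5850 = 354.908 ms
Then RT(4) = 354.908 + 94.428 × log₂ 4 = 354.908 + 94.428 × 2 ≈ 543.763 ms.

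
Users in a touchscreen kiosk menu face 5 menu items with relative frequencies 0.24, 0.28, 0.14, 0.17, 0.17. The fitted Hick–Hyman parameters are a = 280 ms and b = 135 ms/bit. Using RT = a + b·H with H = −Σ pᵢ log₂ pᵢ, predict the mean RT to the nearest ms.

587 ms

H = 0.24·log₂(1/0.24) + 0.28·log₂(1/0.28) + 0.14·log₂(1/0.14) + 0.17·log₂(1/0.17) + 0.17·log₂(1/0.17) = 2.2746 bits.
RT = 280 + 135 × 2.2746 = 587.08 ms.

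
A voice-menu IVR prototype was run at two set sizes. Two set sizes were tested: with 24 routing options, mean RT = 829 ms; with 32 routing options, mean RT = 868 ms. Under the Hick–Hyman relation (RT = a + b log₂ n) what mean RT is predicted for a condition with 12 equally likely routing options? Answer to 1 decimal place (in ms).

735.0 ms

Fit slope and intercept:
  b = (868 − 829) / (log₂ 32 − log₂ 24) = 39 / (5 − 4.5850) = 93.967 ms/bit
  a = 829 − 93.967 × 4.5850 = 398.163 ms
Then RT(12) = 398.163 + 93.967 × log₂ 12 = 398.163 + 93.967 × 3.5850 ≈ 735.033 ms.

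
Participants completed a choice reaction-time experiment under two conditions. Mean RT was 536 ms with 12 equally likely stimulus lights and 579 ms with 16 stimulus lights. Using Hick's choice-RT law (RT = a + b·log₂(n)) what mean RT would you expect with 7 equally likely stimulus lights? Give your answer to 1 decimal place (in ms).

RT is linear in log₂ n, so two points fix the line:
  b = (579 − 536) / (log₂ 16 − log₂ 12) = 43 / (4 − 3.5850) = 103.605 ms/bit
  a = 536 − 103.605 × 3.5850 = 164.580 ms
Then RT(7) = 164.580 + 103.605 × log₂ 7 = 164.580 + 103.605 × 2.8074 ≈ 455.436 ms.

455.4 ms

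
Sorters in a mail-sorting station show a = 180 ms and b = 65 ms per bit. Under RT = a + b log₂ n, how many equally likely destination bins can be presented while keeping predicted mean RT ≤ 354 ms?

6

Information budget: (354 − 180)/65 = 2.6769 bits, so n ≤ 2^2.6769 = 6.395 → at most 6.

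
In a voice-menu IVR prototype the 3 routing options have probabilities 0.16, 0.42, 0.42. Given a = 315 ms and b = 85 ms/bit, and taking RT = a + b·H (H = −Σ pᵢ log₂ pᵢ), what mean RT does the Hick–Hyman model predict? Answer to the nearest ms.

H = 0.16·log₂(1/0.16) + 0.42·log₂(1/0.42) + 0.42·log₂(1/0.42) = 1.4743 bits.
RT = 315 + 85 × 1.4743 = 440.32 ms.

440 ms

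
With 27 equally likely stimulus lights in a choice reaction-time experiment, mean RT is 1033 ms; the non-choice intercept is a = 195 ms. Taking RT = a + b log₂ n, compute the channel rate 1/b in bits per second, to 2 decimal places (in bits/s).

5.67 bits/s

b = (1033 − 195)/log₂ 27 = 838/4.7549 = 176.240 ms per bit = 0.17624 s/bit; the reciprocal is 5.674 bits/s.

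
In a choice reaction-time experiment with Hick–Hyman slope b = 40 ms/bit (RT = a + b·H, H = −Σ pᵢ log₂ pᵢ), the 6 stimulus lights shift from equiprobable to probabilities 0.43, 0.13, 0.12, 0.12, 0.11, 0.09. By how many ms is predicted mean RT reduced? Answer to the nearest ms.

11 ms

Equiprobable entropy H₀ = log₂ 6 = 2.5850 bits.
Skewed entropy H = −Σ pᵢ log₂ pᵢ = 2.3033 bits.
ΔRT = b·(H₀ − H) = 40 × 0.2817 = 11.27 ms.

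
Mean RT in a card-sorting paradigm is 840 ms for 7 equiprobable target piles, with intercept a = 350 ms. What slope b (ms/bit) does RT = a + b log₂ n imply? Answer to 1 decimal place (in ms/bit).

174.5 ms/bit

7 alternatives carry log₂ 7 = 2.8074 bits; the choice cost is 840 − 350 = 490 ms, so b = 490/2.8074 = 174.542 ms/bit.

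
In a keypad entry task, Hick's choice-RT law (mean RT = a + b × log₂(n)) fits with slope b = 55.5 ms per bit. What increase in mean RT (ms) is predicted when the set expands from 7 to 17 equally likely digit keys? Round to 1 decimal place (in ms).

The intercept a cancels: ΔRT = b·(log₂ n₂ − log₂ n₁) = b·log₂(n₂/n₁).
log₂(17) − log₂(7) = 4.0875 − 2.8074 = 1.2801.
ΔRT = 55.5 × 1.2801 = 71.046 ms.

71.0 ms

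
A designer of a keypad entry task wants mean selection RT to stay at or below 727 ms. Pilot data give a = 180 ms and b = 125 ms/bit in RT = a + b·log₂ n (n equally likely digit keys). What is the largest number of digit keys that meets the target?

Information budget: (727 − 180)/125 = 4.3760 bits, so n ≤ 2^4.3760 = 20.764 → at most 20.

20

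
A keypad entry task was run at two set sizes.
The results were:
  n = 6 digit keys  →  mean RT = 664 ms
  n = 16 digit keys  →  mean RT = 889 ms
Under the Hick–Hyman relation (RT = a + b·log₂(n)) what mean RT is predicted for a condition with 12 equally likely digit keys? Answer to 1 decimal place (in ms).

With log₂ n on the abscissa the relation is linear; from the two conditions:
  b = (889 − 664) / (log₂ 16 − log₂ 6) = 225 / (4 − 2.5850) = 159.006 ms/bit
  a = 664 − 159.006 × 2.5850 = 252.974 ms
Then RT(12) = 252.974 + 159.006 × log₂ 12 = 252.974 + 159.006 × 3.5850 ≈ 823.006 ms.

823.0 ms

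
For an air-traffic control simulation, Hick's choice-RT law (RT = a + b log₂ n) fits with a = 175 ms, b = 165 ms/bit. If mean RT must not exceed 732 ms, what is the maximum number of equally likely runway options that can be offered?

165·log₂ n ≤ 732 − 175 = 557, giving log₂ n ≤ 3.3758 and n ≤ 10.380. The largest whole number is 10.

10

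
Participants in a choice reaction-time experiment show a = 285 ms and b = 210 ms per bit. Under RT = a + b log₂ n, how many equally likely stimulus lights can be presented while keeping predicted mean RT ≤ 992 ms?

10

Information budget: (992 − 285)/210 = 3.3667 bits, so n ≤ 2^3.3667 = 10.315 → at most 10.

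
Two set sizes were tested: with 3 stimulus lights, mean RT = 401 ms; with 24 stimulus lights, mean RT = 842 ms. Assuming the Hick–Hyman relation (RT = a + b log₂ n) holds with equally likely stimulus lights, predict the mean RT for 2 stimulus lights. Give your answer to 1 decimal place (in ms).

Fit slope and intercept:
  b = (842 − 401) / (log₂ 24 − log₂ 3) = 441 / (4.5850 − 1.5850) = 147.000 ms/bit
  a = 401 − 147.000 × 1.5850 = 168.011 ms
Then RT(2) = 168.011 + 147.000 × log₂ 2 = 168.011 + 147.000 × 1 ≈ 315.011 ms.

315.0 ms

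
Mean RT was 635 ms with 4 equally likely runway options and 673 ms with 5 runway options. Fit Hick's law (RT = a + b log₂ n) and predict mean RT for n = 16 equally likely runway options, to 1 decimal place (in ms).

871.1 ms

Solve the two-equation system in a and b:
  b = (673 − 635) / (log₂ 5 − log₂ 4) = 38 / (2.3219 − 2) = 118.039 ms/bit
  a = 635 − 118.039 × 2 = 398.922 ms
Then RT(16) = 398.922 + 118.039 × log₂ 16 = 398.922 + 118.039 × 4 ≈ 871.078 ms.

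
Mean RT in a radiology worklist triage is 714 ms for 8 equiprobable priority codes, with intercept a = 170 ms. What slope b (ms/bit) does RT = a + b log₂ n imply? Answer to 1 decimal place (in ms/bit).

8 alternatives carry log₂ 8 = 3 bits; the choice cost is 714 − 170 = 544 ms, so b = 544/3 = 181.333 ms/bit.

181.3 ms/bit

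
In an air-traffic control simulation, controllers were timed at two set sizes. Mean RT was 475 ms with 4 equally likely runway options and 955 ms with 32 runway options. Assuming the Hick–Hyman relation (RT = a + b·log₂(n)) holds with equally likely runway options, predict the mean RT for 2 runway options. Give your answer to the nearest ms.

315 ms

RT is linear in log₂ n, so two points fix the line:
  b = (955 − 475) / (log₂ 32 − log₂ 4) = 480 / (5 − 2) = 160 ms/bit
  a = 475 − 160 × 2 = 155 ms
Then RT(2) = 155 + 160 × log₂ 2 = 155 + 160 × 1 ≈ 315.000 ms.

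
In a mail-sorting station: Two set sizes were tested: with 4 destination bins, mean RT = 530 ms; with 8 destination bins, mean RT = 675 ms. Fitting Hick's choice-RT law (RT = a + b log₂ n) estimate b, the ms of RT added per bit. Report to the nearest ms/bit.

The slope on a log₂ axis is (675 − 530) / (3 − 2) = 145 ms/bit.

145 ms/bit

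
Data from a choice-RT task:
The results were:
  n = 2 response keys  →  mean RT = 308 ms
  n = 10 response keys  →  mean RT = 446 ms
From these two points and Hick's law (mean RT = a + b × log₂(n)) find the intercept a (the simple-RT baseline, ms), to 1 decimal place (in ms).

248.6 ms

The slope on a log₂ axis is (446 − 308) / (3.3219 − 1) = 59.433 ms/bit.
Intercept: a = 308 − 59.433·log₂(2) = 248.567 ms.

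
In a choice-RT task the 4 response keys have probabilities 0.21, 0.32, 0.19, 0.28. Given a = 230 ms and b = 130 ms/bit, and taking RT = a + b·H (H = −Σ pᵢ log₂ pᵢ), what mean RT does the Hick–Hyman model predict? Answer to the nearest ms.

486 ms

H = 0.21·log₂(1/0.21) + 0.32·log₂(1/0.32) + 0.19·log₂(1/0.19) + 0.28·log₂(1/0.28) = 1.9683 bits.
RT = 230 + 130 × 1.9683 = 485.88 ms.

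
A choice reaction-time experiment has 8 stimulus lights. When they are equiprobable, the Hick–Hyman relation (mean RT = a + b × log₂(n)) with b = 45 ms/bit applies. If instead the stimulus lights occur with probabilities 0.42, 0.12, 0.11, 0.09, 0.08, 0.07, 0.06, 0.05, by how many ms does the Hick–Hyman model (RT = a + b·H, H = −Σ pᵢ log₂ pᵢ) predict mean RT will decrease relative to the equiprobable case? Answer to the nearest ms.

19 ms

The RT saving is b·ΔH. Equiprobable H₀ = log₂(8) = 3.0000 bits; with the given probabilities H = 2.5753 bits.
b·(H₀ − H) = 45 × (3.0000 − 2.5753) = 19.11 ms.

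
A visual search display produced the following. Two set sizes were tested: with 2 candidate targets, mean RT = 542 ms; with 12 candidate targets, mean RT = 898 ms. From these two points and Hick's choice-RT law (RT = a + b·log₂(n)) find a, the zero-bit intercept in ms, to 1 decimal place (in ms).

404.3 ms

The slope on a log₂ axis is (898 − 542) / (3.5850 − 1) = 137.720 ms/bit.
Intercept: a = 542 − 137.720·log₂(2) = 404.280 ms.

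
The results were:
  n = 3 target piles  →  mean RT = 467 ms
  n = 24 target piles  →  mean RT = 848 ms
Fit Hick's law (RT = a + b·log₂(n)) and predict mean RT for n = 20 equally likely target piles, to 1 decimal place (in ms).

With log₂ n on the abscissa the relation is linear; from the two conditions:
  b = (848 − 467) / (log₂ 24 − log₂ 3) = 381 / (4.5850 − 1.5850) = 127.000 ms/bit
  a = 467 − 127.000 × 1.5850 = 265.710 ms
Then RT(20) = 265.710 + 127.000 × log₂ 20 = 265.710 + 127.000 × 4.3219 ≈ 814.595 ms.

814.6 ms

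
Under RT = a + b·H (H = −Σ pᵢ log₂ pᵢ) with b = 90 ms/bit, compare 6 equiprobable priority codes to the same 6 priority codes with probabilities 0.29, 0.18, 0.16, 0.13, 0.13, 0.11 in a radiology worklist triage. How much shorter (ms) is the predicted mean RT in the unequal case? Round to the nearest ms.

Equiprobable entropy H₀ = log₂ 6 = 2.5850 bits.
Skewed entropy H = −Σ pᵢ log₂ pᵢ = 2.5018 bits.
ΔRT = b·(H₀ − H) = 90 × 0.0832 = 7.48 ms.

7 ms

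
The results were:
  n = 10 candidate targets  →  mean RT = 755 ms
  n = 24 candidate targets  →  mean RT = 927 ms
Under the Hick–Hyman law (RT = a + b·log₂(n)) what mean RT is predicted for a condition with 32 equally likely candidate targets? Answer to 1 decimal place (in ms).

983.5 ms

With log₂ n on the abscissa the relation is linear; from the two conditions:
  b = (927 − 755) / (log₂ 24 − log₂ 10) = 172 / (4.5850 − 3.3219) = 136.180 ms/bit
  a = 755 − 136.180 × 3.3219 = 302.620 ms
Then RT(32) = 302.620 + 136.180 × log₂ 32 = 302.620 + 136.180 × 5 ≈ 983.520 ms.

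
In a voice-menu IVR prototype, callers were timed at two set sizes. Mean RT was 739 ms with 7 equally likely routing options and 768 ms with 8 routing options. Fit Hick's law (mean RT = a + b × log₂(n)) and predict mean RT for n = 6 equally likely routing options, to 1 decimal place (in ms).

With log₂ n on the abscissa the relation is linear; from the two conditions:
  b = (768 − 739) / (log₂ 8 − log₂ 7) = 29 / (3 − 2.8074) = 150.536 ms/bit
  a = 739 − 150.536 × 2.8074 = 316.392 ms
Then RT(6) = 316.392 + 150.536 × log₂ 6 = 316.392 + 150.536 × 2.5850 ≈ 705.522 ms.

705.5 ms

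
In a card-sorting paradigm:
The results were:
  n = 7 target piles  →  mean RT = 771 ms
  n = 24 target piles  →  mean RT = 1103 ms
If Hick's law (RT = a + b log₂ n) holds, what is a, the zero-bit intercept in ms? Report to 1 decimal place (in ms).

246.7 ms

Slope: b = (1103 − 771) / (log₂ 24 − log₂ 7) = 332/1.7776 = 186.768 ms/bit.
Intercept: a = 771 − 186.768·log₂(7) = 246.676 ms.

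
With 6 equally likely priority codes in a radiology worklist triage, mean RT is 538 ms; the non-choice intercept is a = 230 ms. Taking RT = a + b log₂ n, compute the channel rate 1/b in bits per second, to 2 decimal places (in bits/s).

8.39 bits/s

b = (538 − 230)/log₂ 6 = 308/2.5850 = 119.151 ms per bit = 0.11915 s/bit; the reciprocal is 8.393 bits/s.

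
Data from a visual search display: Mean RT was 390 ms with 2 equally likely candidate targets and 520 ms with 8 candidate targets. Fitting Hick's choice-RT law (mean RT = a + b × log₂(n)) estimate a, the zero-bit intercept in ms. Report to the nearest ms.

b = (RT₂ − RT₁)/(log₂ n₂ − log₂ n₁) = (520 − 390)/(3 − 1) = 65 ms/bit.
a = RT₁ − b·log₂ n₁ = 390 − 65 × 1 = 325.000 ms.

325 ms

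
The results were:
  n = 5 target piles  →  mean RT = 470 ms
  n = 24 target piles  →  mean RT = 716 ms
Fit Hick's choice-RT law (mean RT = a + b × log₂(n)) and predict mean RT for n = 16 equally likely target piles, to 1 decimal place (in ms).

652.4 ms

Fit slope and intercept:
  b = (716 − 470) / (log₂ 24 − log₂ 5) = 246 / (4.5850 − 2.3219) = 108.704 ms/bit
  a = 470 − 108.704 × 2.3219 = 217.598 ms
Then RT(16) = 217.598 + 108.704 × log₂ 16 = 217.598 + 108.704 × 4 ≈ 652.412 ms.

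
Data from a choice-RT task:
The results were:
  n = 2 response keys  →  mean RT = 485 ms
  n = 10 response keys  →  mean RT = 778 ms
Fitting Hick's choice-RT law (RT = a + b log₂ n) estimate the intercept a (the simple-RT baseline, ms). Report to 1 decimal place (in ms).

The slope on a log₂ axis is (778 − 485) / (3.3219 − 1) = 126.188 ms/bit.
a = RT₁ − b·log₂ n₁ = 485 − 126.188 × 1 = 358.812 ms.

358.8 ms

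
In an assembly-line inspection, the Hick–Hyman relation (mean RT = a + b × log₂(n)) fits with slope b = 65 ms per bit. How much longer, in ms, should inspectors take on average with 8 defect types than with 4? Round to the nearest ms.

65 ms

ΔRT = (a + b log₂ n₂) − (a + b log₂ n₁) = b·(log₂ n₂ − log₂ n₁).
log₂(8) − log₂(4) = log₂(8/4) = log₂(2) = 1.
ΔRT = 65 × 1.0000 = 65.000 ms.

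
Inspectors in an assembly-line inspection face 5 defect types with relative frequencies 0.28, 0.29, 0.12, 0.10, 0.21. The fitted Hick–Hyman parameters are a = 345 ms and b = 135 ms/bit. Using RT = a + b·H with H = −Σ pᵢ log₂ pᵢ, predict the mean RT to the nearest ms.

H = 0.28·log₂(1/0.28) + 0.29·log₂(1/0.29) + 0.12·log₂(1/0.12) + 0.10·log₂(1/0.10) + 0.21·log₂(1/0.21) = 2.2042 bits.
RT = 345 + 135 × 2.2042 = 642.57 ms.

643 ms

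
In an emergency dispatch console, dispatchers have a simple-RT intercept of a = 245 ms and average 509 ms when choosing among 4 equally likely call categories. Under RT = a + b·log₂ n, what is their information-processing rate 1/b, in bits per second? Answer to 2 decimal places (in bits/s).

Choice component = 509 − 245 = 264 ms over log₂(4) = 2 bits.
b = 264 / 2 = 132.000 ms/bit, so 1/b = 7.576 bits/s.

7.58 bits/s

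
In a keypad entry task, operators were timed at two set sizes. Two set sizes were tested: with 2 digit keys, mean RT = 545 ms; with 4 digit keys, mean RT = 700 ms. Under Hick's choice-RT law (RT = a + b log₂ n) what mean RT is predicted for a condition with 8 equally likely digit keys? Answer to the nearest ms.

855 ms

With log₂ n on the abscissa the relation is linear; from the two conditions:
  b = (700 − 545) / (log₂ 4 − log₂ 2) = 155 / (2 − 1) = 155 ms/bit
  a = 545 − 155 × 1 = 390 ms
Then RT(8) = 390 + 155 × log₂ 8 = 390 + 155 × 3 ≈ 855.000 ms.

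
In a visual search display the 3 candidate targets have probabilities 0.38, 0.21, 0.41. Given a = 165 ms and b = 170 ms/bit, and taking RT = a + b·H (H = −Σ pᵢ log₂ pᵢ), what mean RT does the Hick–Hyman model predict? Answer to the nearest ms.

425 ms

H = 0.38·log₂(1/0.38) + 0.21·log₂(1/0.21) + 0.41·log₂(1/0.41) = 1.5307 bits.
RT = 165 + 170 × 1.5307 = 425.21 ms.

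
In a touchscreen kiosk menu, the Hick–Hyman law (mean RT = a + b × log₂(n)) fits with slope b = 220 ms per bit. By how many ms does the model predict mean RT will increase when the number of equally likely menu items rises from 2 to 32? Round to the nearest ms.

880 ms

ΔRT = (a + b log₂ n₂) − (a + b log₂ n₁) = b·(log₂ n₂ − log₂ n₁).
log₂(32) − log₂(2) = log₂(32/2) = log₂(16) = 4.
ΔRT = 220 × 4.0000 = 880.000 ms.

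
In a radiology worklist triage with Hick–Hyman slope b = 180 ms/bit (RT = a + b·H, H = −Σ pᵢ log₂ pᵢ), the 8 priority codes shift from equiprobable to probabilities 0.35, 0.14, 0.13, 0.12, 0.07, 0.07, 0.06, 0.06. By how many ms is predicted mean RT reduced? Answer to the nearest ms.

54 ms

Equiprobable entropy H₀ = log₂ 8 = 3.0000 bits.
Skewed entropy H = −Σ pᵢ log₂ pᵢ = 2.7011 bits.
ΔRT = b·(H₀ − H) = 180 × 0.2989 = 53.80 ms.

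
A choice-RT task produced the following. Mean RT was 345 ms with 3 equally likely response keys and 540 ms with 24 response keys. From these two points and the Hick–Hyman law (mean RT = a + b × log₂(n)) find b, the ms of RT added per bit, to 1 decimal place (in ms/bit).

Slope: b = (540 − 345) / (log₂ 24 − log₂ 3) = 195/3.0000 = 65.000 ms/bit.

65.0 ms/bit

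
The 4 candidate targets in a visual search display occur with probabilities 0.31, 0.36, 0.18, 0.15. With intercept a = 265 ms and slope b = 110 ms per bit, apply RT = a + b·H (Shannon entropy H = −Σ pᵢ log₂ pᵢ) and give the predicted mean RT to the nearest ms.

H = 0.31·log₂(1/0.31) + 0.36·log₂(1/0.36) + 0.18·log₂(1/0.18) + 0.15·log₂(1/0.15) = 1.9103 bits.
RT = 265 + 110 × 1.9103 = 475.13 ms.

475 ms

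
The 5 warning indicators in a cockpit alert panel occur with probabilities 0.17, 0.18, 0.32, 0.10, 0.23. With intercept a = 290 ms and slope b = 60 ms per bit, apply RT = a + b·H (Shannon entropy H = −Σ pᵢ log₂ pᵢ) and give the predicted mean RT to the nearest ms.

424 ms

Entropy contributions −pᵢ log₂ pᵢ: 0.4346, 0.4453, 0.5260, 0.3322, 0.4877; sum H = 2.2258 bits.
RT = a + bH = 290 + 60·2.2258 = 423.55 ms.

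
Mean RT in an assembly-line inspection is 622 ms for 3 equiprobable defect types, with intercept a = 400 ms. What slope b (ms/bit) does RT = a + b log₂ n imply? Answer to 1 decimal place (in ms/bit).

log₂(3) = 1.5850 bits.
b = (RT − a)/log₂ n = (622 − 400) / 1.5850 = 140.066 ms/bit.

140.1 ms/bit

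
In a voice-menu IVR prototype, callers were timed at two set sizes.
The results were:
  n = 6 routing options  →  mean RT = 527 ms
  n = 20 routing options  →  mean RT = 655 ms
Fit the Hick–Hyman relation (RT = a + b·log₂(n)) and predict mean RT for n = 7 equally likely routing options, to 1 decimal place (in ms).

Solve the two-equation system in a and b:
  b = (655 − 527) / (log₂ 20 − log₂ 6) = 128 / (4.3219 − 2.5850) = 73.692 ms/bit
  a = 527 − 73.692 × 2.5850 = 336.510 ms
Then RT(7) = 336.510 + 73.692 × log₂ 7 = 336.510 + 73.692 × 2.8074 ≈ 543.388 ms.

543.4 ms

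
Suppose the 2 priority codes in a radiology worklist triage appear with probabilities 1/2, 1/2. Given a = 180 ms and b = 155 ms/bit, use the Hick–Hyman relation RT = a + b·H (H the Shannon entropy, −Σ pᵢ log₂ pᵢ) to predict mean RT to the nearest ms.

335 ms

H = −Σ pᵢ log₂ pᵢ = 0.5·1 + 0.5·1 = 1.000 bits.
RT = 180 + 155 × 1.000 = 335.00 ms.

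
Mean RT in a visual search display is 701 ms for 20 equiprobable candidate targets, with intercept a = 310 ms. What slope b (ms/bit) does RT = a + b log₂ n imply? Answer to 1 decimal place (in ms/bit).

b = (701 − 310) / log₂(20) = 391 / 4.3219 = 90.469 ms/bit.

90.5 ms/bit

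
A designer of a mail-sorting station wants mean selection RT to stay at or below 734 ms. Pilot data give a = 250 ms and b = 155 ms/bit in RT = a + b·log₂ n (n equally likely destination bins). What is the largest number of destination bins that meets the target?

Set 250 + 155·log₂ n ≤ 734 → log₂ n ≤ (734 − 250)/155 = 3.1226.
So n ≤ 2^3.1226 = 8.709; the largest integer n is 8.

8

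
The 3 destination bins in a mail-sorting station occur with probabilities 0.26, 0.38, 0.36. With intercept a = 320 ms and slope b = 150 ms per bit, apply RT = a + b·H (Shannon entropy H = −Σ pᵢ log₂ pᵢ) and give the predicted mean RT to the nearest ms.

H = 0.26·log₂(1/0.26) + 0.38·log₂(1/0.38) + 0.36·log₂(1/0.36) = 1.5664 bits.
RT = 320 + 150 × 1.5664 = 554.95 ms.

555 ms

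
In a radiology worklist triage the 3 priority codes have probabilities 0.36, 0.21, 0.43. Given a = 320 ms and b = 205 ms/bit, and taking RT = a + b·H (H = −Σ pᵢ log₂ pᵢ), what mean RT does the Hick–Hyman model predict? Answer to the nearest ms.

H = 0.36·log₂(1/0.36) + 0.21·log₂(1/0.21) + 0.43·log₂(1/0.43) = 1.5270 bits.
RT = 320 + 205 × 1.5270 = 633.04 ms.

633 ms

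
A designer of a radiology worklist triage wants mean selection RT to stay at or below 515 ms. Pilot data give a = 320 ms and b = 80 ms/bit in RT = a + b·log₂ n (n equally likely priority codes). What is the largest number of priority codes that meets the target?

5

80·log₂ n ≤ 515 − 320 = 195, giving log₂ n ≤ 2.4375 and n ≤ 5.417. The largest whole number is 5.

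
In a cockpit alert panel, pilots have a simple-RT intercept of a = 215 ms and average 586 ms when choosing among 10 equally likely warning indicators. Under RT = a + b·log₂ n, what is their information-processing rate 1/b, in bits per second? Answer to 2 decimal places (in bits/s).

b = (586 − 215)/log₂ 10 = 371/3.3219 = 111.682 ms per bit = 0.11168 s/bit; the reciprocal is 8.954 bits/s.

8.95 bits/s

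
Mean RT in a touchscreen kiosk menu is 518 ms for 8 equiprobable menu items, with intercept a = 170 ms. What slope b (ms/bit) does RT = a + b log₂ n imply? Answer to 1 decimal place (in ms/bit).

b = (518 − 170) / log₂(8) = 348 / 3 = 116.000 ms/bit.

116.0 ms/bit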